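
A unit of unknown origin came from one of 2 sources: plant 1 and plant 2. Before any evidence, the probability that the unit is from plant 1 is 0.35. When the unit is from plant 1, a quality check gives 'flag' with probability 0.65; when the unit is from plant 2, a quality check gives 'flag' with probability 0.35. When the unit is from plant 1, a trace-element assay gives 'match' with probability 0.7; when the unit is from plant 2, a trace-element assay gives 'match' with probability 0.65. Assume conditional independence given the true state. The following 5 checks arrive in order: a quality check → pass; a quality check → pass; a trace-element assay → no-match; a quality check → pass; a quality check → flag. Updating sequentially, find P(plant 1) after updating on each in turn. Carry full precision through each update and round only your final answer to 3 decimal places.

After a quality check='pass': P(plant 1) = 0.35·0.3500 / (0.35·0.3500 + 0.65·0.6500) ≈ 0.2248
After a quality check='pass': P(plant 1) = 0.35·0.2248 / (0.35·0.2248 + 0.65·0.7752) ≈ 0.1350
After a trace-element assay='no-match': P(plant 1) = 0.3·0.1350 / (0.3·0.1350 + 0.35·0.8650) ≈ 0.1180
After a quality check='pass': P(plant 1) = 0.35·0.1180 / (0.35·0.1180 + 0.65·0.8820) ≈ 0.0672
After a quality check='flag': P(plant 1) = 0.65·0.0672 / (0.65·0.0672 + 0.35·0.9328) ≈ 0.1180

0.118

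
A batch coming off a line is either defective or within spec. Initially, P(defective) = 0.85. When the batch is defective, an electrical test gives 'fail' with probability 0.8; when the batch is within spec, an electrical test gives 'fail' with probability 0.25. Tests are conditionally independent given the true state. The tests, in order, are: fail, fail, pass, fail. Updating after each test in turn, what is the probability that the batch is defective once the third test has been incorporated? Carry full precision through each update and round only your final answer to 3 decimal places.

Each posterior becomes the prior for the next update.
After 'fail': P(defective) = 0.8·0.8500 / (0.8·0.8500 + 0.25·0.1500) ≈ 0.9477
After 'fail': P(defective) = 0.8·0.9477 / (0.8·0.9477 + 0.25·0.0523) ≈ 0.9831
After 'pass': P(defective) = 0.2·0.9831 / (0.2·0.9831 + 0.75·0.0169) ≈ 0.9393

0.939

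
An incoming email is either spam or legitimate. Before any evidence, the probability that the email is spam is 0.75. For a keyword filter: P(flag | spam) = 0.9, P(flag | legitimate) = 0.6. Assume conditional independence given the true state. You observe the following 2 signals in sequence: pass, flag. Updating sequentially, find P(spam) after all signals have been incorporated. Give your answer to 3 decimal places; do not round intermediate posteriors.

Apply Bayes' rule sequentially, carrying P(spam) forward.
After 'pass': P(spam) = 0.1·0.7500 / (0.1·0.7500 + 0.4·0.2500) ≈ 0.4286
After 'flag': P(spam) = 0.9·0.4286 / (0.9·0.4286 + 0.6·0.5714) ≈ 0.5294

0.529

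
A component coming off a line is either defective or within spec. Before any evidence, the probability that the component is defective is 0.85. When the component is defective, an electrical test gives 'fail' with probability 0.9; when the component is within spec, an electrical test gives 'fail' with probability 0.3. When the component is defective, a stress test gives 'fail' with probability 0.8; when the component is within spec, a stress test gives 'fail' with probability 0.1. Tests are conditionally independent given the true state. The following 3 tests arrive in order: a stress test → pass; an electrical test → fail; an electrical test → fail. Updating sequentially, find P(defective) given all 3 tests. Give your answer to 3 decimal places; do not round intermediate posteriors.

0.919

Apply Bayes' rule sequentially, carrying P(defective) forward.
After a stress test='pass': P(defective) = 0.2·0.8500 / (0.2·0.8500 + 0.9·0.1500) ≈ 0.5574
After an electrical test='fail': P(defective) = 0.9·0.5574 / (0.9·0.5574 + 0.3·0.4426) ≈ 0.7907
After an electrical test='fail': P(defective) = 0.9·0.7907 / (0.9·0.7907 + 0.3·0.2093) ≈ 0.9189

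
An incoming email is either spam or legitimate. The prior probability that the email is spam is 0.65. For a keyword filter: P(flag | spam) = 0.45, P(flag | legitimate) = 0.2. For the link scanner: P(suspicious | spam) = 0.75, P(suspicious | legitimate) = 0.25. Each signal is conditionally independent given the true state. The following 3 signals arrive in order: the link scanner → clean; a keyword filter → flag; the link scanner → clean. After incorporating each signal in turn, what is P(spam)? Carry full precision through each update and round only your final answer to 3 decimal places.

After the link scanner='clean': P(spam) = 0.25·0.6500 / (0.25·0.6500 + 0.75·0.3500) ≈ 0.3824
After a keyword filter='flag': P(spam) = 0.45·0.3824 / (0.45·0.3824 + 0.2·0.6176) ≈ 0.5821
After the link scanner='clean': P(spam) = 0.25·0.5821 / (0.25·0.5821 + 0.75·0.4179) ≈ 0.3171

0.317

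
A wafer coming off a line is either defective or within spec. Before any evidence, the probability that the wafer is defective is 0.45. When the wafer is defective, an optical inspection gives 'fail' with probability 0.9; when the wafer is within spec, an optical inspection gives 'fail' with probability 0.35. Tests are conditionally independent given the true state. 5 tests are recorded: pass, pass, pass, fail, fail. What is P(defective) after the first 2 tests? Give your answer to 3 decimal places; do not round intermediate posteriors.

0.019

After 'pass': P(defective) = 0.1·0.4500 / (0.1·0.4500 + 0.65·0.5500) ≈ 0.1118
After 'pass': P(defective) = 0.1·0.1118 / (0.1·0.1118 + 0.65·0.8882) ≈ 0.0190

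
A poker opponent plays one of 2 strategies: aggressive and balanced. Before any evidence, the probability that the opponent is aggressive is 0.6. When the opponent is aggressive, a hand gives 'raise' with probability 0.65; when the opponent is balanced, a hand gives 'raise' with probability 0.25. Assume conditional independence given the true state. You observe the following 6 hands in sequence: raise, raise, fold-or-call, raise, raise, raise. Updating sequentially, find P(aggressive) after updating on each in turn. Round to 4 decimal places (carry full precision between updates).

After 'raise': P(aggressive) = 0.65·0.6000 / (0.65·0.6000 + 0.25·0.4000) ≈ 0.7959
After 'raise': P(aggressive) = 0.65·0.7959 / (0.65·0.7959 + 0.25·0.2041) ≈ 0.9102
After 'fold-or-call': P(aggressive) = 0.35·0.9102 / (0.35·0.9102 + 0.75·0.0898) ≈ 0.8255
After 'raise': P(aggressive) = 0.65·0.8255 / (0.65·0.8255 + 0.25·0.1745) ≈ 0.9248
After 'raise': P(aggressive) = 0.65·0.9248 / (0.65·0.9248 + 0.25·0.0752) ≈ 0.9697
After 'raise': P(aggressive) = 0.65·0.9697 / (0.65·0.9697 + 0.25·0.0303) ≈ 0.9881

0.9881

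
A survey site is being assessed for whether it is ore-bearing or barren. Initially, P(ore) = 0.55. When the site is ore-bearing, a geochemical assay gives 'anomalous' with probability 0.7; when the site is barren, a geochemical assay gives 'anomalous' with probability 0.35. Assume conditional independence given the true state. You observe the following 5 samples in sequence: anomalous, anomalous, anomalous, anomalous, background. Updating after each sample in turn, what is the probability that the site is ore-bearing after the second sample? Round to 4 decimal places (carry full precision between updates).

0.8302

After 'anomalous': P(ore) = 0.7·0.5500 / (0.7·0.5500 + 0.35·0.4500) ≈ 0.7097
After 'anomalous': P(ore) = 0.7·0.7097 / (0.7·0.7097 + 0.35·0.2903) ≈ 0.8302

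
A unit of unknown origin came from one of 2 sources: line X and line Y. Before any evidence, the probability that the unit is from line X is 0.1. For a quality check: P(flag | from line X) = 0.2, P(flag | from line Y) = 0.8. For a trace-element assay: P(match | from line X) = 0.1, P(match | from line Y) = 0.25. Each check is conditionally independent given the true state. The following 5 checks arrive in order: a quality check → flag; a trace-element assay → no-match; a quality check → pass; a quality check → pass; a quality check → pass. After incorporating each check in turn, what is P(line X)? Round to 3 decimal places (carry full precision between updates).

0.681

After a quality check='flag': P(line X) = 0.2·0.1000 / (0.2·0.1000 + 0.8·0.9000) ≈ 0.0270
After a trace-element assay='no-match': P(line X) = 0.9·0.0270 / (0.9·0.0270 + 0.75·0.9730) ≈ 0.0323
After a quality check='pass': P(line X) = 0.8·0.0323 / (0.8·0.0323 + 0.2·0.9677) ≈ 0.1176
After a quality check='pass': P(line X) = 0.8·0.1176 / (0.8·0.1176 + 0.2·0.8824) ≈ 0.3478
After a quality check='pass': P(line X) = 0.8·0.3478 / (0.8·0.3478 + 0.2·0.6522) ≈ 0.6809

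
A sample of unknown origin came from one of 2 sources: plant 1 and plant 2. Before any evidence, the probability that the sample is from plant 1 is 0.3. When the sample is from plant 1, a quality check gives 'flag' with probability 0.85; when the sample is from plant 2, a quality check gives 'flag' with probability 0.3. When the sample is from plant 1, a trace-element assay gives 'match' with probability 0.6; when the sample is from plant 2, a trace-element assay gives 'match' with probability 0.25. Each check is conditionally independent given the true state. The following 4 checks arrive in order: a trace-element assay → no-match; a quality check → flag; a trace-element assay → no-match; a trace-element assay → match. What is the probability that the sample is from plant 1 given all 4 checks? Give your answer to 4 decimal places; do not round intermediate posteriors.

0.4532

Each posterior becomes the prior for the next update.
After a trace-element assay='no-match': P(plant 1) = 0.4·0.3000 / (0.4·0.3000 + 0.75·0.7000) ≈ 0.1860
After a quality check='flag': P(plant 1) = 0.85·0.1860 / (0.85·0.1860 + 0.3·0.8140) ≈ 0.3931
After a trace-element assay='no-match': P(plant 1) = 0.4·0.3931 / (0.4·0.3931 + 0.75·0.6069) ≈ 0.2567
After a trace-element assay='match': P(plant 1) = 0.6·0.2567 / (0.6·0.2567 + 0.25·0.7433) ≈ 0.4532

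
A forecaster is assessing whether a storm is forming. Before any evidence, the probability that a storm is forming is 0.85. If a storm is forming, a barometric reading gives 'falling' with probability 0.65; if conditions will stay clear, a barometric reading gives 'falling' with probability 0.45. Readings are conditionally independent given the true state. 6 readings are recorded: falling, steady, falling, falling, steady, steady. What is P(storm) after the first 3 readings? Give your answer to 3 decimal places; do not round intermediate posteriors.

After 'falling': P(storm) = 0.65·0.8500 / (0.65·0.8500 + 0.45·0.1500) ≈ 0.8911
After 'steady': P(storm) = 0.35·0.8911 / (0.35·0.8911 + 0.55·0.1089) ≈ 0.8389
After 'falling': P(storm) = 0.65·0.8389 / (0.65·0.8389 + 0.45·0.1611) ≈ 0.8827

0.883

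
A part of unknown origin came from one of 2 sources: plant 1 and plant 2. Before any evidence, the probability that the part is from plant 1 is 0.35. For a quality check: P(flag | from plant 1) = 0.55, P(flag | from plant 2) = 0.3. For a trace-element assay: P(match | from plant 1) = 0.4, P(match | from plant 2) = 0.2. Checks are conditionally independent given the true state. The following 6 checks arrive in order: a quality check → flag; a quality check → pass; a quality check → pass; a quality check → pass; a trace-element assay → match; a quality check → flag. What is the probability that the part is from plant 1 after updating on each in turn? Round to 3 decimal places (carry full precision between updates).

Each posterior becomes the prior for the next update.
After a quality check='flag': P(plant 1) = 0.55·0.3500 / (0.55·0.3500 + 0.3·0.6500) ≈ 0.4968
After a quality check='pass': P(plant 1) = 0.45·0.4968 / (0.45·0.4968 + 0.7·0.5032) ≈ 0.3882
After a quality check='pass': P(plant 1) = 0.45·0.3882 / (0.45·0.3882 + 0.7·0.6118) ≈ 0.2898
After a quality check='pass': P(plant 1) = 0.45·0.2898 / (0.45·0.2898 + 0.7·0.7102) ≈ 0.2078
After a trace-element assay='match': P(plant 1) = 0.4·0.2078 / (0.4·0.2078 + 0.2·0.7922) ≈ 0.3441
After a quality check='flag': P(plant 1) = 0.55·0.3441 / (0.55·0.3441 + 0.3·0.6559) ≈ 0.4902

0.490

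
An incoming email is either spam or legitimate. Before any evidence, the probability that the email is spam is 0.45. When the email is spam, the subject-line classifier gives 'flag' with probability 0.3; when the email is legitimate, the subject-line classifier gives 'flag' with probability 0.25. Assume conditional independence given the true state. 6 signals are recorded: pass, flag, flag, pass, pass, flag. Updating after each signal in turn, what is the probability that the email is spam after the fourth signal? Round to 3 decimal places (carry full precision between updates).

0.506

After 'pass': P(spam) = 0.7·0.4500 / (0.7·0.4500 + 0.75·0.5500) ≈ 0.4330
After 'flag': P(spam) = 0.3·0.4330 / (0.3·0.4330 + 0.25·0.5670) ≈ 0.4782
After 'flag': P(spam) = 0.3·0.4782 / (0.3·0.4782 + 0.25·0.5218) ≈ 0.5237
After 'pass': P(spam) = 0.7·0.5237 / (0.7·0.5237 + 0.75·0.4763) ≈ 0.5065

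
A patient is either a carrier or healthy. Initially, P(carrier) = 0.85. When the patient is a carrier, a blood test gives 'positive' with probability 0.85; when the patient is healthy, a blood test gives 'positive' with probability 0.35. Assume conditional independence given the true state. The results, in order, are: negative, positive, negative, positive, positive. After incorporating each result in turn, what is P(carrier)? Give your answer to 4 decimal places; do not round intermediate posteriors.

0.8121

After 'negative': P(carrier) = 0.15·0.8500 / (0.15·0.8500 + 0.65·0.1500) ≈ 0.5667
After 'positive': P(carrier) = 0.85·0.5667 / (0.85·0.5667 + 0.35·0.4333) ≈ 0.7605
After 'negative': P(carrier) = 0.15·0.7605 / (0.15·0.7605 + 0.65·0.2395) ≈ 0.4229
After 'positive': P(carrier) = 0.85·0.4229 / (0.85·0.4229 + 0.35·0.5771) ≈ 0.6403
After 'positive': P(carrier) = 0.85·0.6403 / (0.85·0.6403 + 0.35·0.3597) ≈ 0.8121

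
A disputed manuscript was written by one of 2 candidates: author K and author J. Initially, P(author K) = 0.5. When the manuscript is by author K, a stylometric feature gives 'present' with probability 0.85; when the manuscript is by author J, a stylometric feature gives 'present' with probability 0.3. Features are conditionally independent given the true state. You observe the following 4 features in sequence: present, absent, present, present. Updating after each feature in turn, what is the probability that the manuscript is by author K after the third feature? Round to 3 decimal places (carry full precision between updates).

0.632

After 'present': P(author K) = 0.85·0.5000 / (0.85·0.5000 + 0.3·0.5000) ≈ 0.7391
After 'absent': P(author K) = 0.15·0.7391 / (0.15·0.7391 + 0.7·0.2609) ≈ 0.3778
After 'present': P(author K) = 0.85·0.3778 / (0.85·0.3778 + 0.3·0.6222) ≈ 0.6324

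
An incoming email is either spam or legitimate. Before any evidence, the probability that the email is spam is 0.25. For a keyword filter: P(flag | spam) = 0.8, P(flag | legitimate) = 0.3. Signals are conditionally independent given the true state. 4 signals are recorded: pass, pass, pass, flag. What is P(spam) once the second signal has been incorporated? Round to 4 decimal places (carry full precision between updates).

0.0265

After 'pass': P(spam) = 0.2·0.2500 / (0.2·0.2500 + 0.7·0.7500) ≈ 0.0870
After 'pass': P(spam) = 0.2·0.0870 / (0.2·0.0870 + 0.7·0.9130) ≈ 0.0265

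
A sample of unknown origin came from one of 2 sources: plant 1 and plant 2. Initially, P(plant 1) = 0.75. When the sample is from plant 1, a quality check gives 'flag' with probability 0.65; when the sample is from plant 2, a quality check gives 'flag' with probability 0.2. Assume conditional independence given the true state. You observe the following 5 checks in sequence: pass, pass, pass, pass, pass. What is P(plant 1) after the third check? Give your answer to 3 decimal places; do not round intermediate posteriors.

After 'pass': P(plant 1) = 0.35·0.7500 / (0.35·0.7500 + 0.8·0.2500) ≈ 0.5676
After 'pass': P(plant 1) = 0.35·0.5676 / (0.35·0.5676 + 0.8·0.4324) ≈ 0.3648
After 'pass': P(plant 1) = 0.35·0.3648 / (0.35·0.3648 + 0.8·0.6352) ≈ 0.2008

0.201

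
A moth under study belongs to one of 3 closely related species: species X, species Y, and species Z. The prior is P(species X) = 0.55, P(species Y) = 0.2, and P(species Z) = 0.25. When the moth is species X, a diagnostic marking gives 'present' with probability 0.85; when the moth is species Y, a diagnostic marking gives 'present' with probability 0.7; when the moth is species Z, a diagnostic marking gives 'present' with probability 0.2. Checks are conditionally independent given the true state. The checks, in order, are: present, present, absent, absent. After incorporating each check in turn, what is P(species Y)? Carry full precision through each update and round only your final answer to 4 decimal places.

0.3651

After 'present': normaliser = 0.85·0.5500 + 0.7·0.2000 + 0.2·0.2500; P(species X) ≈ 0.7110, P(species Y) ≈ 0.2129, P(species Z) ≈ 0.0760
After 'present': normaliser = 0.85·0.7110 + 0.7·0.2129 + 0.2·0.0760; P(species X) ≈ 0.7863, P(species Y) ≈ 0.1939, P(species Z) ≈ 0.0198
After 'absent': normaliser = 0.15·0.7863 + 0.3·0.1939 + 0.8·0.0198; P(species X) ≈ 0.6145, P(species Y) ≈ 0.3031, P(species Z) ≈ 0.0825
After 'absent': normaliser = 0.15·0.6145 + 0.3·0.3031 + 0.8·0.0825; P(species X) ≈ 0.3701, P(species Y) ≈ 0.3651, P(species Z) ≈ 0.2649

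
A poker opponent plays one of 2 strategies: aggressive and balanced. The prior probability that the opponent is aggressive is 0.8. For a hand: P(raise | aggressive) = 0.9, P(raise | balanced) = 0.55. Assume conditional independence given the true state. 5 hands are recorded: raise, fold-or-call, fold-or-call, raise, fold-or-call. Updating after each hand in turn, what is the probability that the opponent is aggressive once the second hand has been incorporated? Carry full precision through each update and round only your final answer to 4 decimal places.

0.5926

After 'raise': P(aggressive) = 0.9·0.8000 / (0.9·0.8000 + 0.55·0.2000) ≈ 0.8675
After 'fold-or-call': P(aggressive) = 0.1·0.8675 / (0.1·0.8675 + 0.45·0.1325) ≈ 0.5926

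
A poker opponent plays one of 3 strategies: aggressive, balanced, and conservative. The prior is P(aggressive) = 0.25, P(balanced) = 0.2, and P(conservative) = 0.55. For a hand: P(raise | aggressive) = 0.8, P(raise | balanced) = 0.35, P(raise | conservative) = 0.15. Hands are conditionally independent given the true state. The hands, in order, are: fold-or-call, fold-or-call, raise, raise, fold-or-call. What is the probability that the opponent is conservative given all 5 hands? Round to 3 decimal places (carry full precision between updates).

0.487

After 'fold-or-call': normaliser = 0.2·0.2500 + 0.65·0.2000 + 0.85·0.5500; P(aggressive) ≈ 0.0772, P(balanced) ≈ 0.2008, P(conservative) ≈ 0.7220
After 'fold-or-call': normaliser = 0.2·0.0772 + 0.65·0.2008 + 0.85·0.7220; P(aggressive) ≈ 0.0203, P(balanced) ≈ 0.1718, P(conservative) ≈ 0.8079
After 'raise': normaliser = 0.8·0.0203 + 0.35·0.1718 + 0.15·0.8079; P(aggressive) ≈ 0.0823, P(balanced) ≈ 0.3043, P(conservative) ≈ 0.6134
After 'raise': normaliser = 0.8·0.0823 + 0.35·0.3043 + 0.15·0.6134; P(aggressive) ≈ 0.2491, P(balanced) ≈ 0.4029, P(conservative) ≈ 0.3480
After 'fold-or-call': normaliser = 0.2·0.2491 + 0.65·0.4029 + 0.85·0.3480; P(aggressive) ≈ 0.0820, P(balanced) ≈ 0.4311, P(conservative) ≈ 0.4869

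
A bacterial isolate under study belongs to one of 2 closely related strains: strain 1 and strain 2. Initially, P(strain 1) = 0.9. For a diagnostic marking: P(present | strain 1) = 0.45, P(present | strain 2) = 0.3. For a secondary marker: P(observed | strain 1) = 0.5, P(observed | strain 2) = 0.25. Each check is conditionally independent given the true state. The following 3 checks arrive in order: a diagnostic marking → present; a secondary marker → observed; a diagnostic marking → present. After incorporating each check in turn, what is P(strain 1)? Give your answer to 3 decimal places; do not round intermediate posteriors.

After a diagnostic marking='present': P(strain 1) = 0.45·0.9000 / (0.45·0.9000 + 0.3·0.1000) ≈ 0.9310
After a secondary marker='observed': P(strain 1) = 0.5·0.9310 / (0.5·0.9310 + 0.25·0.0690) ≈ 0.9643
After a diagnostic marking='present': P(strain 1) = 0.45·0.9643 / (0.45·0.9643 + 0.3·0.0357) ≈ 0.9759

0.976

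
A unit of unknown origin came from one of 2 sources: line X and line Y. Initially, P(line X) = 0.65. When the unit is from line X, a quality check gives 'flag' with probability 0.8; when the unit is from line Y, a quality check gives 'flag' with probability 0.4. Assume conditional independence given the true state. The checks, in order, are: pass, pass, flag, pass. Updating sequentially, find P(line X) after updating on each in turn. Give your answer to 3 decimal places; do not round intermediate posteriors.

After 'pass': P(line X) = 0.2·0.6500 / (0.2·0.6500 + 0.6·0.3500) ≈ 0.3824
After 'pass': P(line X) = 0.2·0.3824 / (0.2·0.3824 + 0.6·0.6176) ≈ 0.1711
After 'flag': P(line X) = 0.8·0.1711 / (0.8·0.1711 + 0.4·0.8289) ≈ 0.2921
After 'pass': P(line X) = 0.2·0.2921 / (0.2·0.2921 + 0.6·0.7079) ≈ 0.1209

0.121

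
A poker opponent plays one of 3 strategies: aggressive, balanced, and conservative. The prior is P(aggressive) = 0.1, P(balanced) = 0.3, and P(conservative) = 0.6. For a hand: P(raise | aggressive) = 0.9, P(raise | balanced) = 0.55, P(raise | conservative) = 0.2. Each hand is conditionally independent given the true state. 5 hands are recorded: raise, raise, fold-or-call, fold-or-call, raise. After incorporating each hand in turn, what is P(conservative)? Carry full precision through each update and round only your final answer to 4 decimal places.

0.2209

Each posterior becomes the prior for the next update.
After 'raise': normaliser = 0.9·0.1000 + 0.55·0.3000 + 0.2·0.6000; P(aggressive) ≈ 0.2400, P(balanced) ≈ 0.4400, P(conservative) ≈ 0.3200
After 'raise': normaliser = 0.9·0.2400 + 0.55·0.4400 + 0.2·0.3200; P(aggressive) ≈ 0.4138, P(balanced) ≈ 0.4636, P(conservative) ≈ 0.1226
After 'fold-or-call': normaliser = 0.1·0.4138 + 0.45·0.4636 + 0.8·0.1226; P(aggressive) ≈ 0.1189, P(balanced) ≈ 0.5993, P(conservative) ≈ 0.2818
After 'fold-or-call': normaliser = 0.1·0.1189 + 0.45·0.5993 + 0.8·0.2818; P(aggressive) ≈ 0.0234, P(balanced) ≈ 0.5319, P(conservative) ≈ 0.4446
After 'raise': normaliser = 0.9·0.0234 + 0.55·0.5319 + 0.2·0.4446; P(aggressive) ≈ 0.0524, P(balanced) ≈ 0.7267, P(conservative) ≈ 0.2209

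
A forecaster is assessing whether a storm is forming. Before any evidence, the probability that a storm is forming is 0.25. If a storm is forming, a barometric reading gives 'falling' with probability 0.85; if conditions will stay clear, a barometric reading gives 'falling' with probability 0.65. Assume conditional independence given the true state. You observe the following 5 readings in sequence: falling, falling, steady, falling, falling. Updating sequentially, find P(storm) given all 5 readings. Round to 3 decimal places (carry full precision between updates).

Each posterior becomes the prior for the next update.
After 'falling': P(storm) = 0.85·0.2500 / (0.85·0.2500 + 0.65·0.7500) ≈ 0.3036
After 'falling': P(storm) = 0.85·0.3036 / (0.85·0.3036 + 0.65·0.6964) ≈ 0.3631
After 'steady': P(storm) = 0.15·0.3631 / (0.15·0.3631 + 0.35·0.6369) ≈ 0.1963
After 'falling': P(storm) = 0.85·0.1963 / (0.85·0.1963 + 0.65·0.8037) ≈ 0.2421
After 'falling': P(storm) = 0.85·0.2421 / (0.85·0.2421 + 0.65·0.7579) ≈ 0.2947

0.295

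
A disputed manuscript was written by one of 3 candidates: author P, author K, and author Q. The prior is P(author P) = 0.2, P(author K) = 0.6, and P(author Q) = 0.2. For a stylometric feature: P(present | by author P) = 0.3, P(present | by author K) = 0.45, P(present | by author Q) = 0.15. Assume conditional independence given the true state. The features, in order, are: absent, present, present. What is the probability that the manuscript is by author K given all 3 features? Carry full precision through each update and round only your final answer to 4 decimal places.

Each posterior becomes the prior for the next update.
After 'absent': normaliser = 0.7·0.2000 + 0.55·0.6000 + 0.85·0.2000; P(author P) ≈ 0.2188, P(author K) ≈ 0.5156, P(author Q) ≈ 0.2656
After 'present': normaliser = 0.3·0.2188 + 0.45·0.5156 + 0.15·0.2656; P(author P) ≈ 0.1944, P(author K) ≈ 0.6875, P(author Q) ≈ 0.1181
After 'present': normaliser = 0.3·0.1944 + 0.45·0.6875 + 0.15·0.1181; P(author P) ≈ 0.1514, P(author K) ≈ 0.8027, P(author Q) ≈ 0.0459

0.8027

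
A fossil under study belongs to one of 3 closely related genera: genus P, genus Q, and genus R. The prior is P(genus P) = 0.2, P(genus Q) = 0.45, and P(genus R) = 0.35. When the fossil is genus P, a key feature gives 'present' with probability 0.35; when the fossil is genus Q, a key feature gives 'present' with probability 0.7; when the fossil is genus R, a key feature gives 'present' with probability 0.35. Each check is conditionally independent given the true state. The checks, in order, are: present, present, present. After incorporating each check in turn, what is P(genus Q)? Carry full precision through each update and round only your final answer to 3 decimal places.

0.867

After 'present': normaliser = 0.35·0.2000 + 0.7·0.4500 + 0.35·0.3500; P(genus P) ≈ 0.1379, P(genus Q) ≈ 0.6207, P(genus R) ≈ 0.2414
After 'present': normaliser = 0.35·0.1379 + 0.7·0.6207 + 0.35·0.2414; P(genus P) ≈ 0.0851, P(genus Q) ≈ 0.7660, P(genus R) ≈ 0.1489
After 'present': normaliser = 0.35·0.0851 + 0.7·0.7660 + 0.35·0.1489; P(genus P) ≈ 0.0482, P(genus Q) ≈ 0.8675, P(genus R) ≈ 0.0843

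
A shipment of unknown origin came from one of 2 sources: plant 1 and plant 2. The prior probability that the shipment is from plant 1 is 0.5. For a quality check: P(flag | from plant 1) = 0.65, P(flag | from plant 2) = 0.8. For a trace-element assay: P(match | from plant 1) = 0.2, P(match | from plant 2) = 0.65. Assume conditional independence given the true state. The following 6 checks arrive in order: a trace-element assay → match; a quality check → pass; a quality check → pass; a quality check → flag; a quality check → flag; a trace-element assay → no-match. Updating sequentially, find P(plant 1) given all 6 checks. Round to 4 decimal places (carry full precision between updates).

After a trace-element assay='match': P(plant 1) = 0.2·0.5000 / (0.2·0.5000 + 0.65·0.5000) ≈ 0.2353
After a quality check='pass': P(plant 1) = 0.35·0.2353 / (0.35·0.2353 + 0.2·0.7647) ≈ 0.3500
After a quality check='pass': P(plant 1) = 0.35·0.3500 / (0.35·0.3500 + 0.2·0.6500) ≈ 0.4851
After a quality check='flag': P(plant 1) = 0.65·0.4851 / (0.65·0.4851 + 0.8·0.5149) ≈ 0.4336
After a quality check='flag': P(plant 1) = 0.65·0.4336 / (0.65·0.4336 + 0.8·0.5664) ≈ 0.3835
After a trace-element assay='no-match': P(plant 1) = 0.8·0.3835 / (0.8·0.3835 + 0.35·0.6165) ≈ 0.5871

0.5871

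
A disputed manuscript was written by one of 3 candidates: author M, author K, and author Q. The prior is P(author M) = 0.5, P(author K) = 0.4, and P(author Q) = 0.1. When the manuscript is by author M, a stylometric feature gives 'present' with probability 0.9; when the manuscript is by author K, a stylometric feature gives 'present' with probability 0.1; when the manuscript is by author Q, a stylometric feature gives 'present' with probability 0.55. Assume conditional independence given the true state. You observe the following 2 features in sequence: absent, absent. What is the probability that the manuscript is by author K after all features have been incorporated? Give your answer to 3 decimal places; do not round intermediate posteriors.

After 'absent': normaliser = 0.1·0.5000 + 0.9·0.4000 + 0.45·0.1000; P(author M) ≈ 0.1099, P(author K) ≈ 0.7912, P(author Q) ≈ 0.0989
After 'absent': normaliser = 0.1·0.1099 + 0.9·0.7912 + 0.45·0.0989; P(author M) ≈ 0.0143, P(author K) ≈ 0.9277, P(author Q) ≈ 0.0580

0.928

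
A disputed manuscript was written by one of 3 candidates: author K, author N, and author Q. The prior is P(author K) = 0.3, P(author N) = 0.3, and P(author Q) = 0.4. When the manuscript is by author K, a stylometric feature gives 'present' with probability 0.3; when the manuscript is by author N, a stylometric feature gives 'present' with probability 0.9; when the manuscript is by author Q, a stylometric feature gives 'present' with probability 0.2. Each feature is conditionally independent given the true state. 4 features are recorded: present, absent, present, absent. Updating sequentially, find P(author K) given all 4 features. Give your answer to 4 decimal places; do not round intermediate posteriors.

After 'present': normaliser = 0.3·0.3000 + 0.9·0.3000 + 0.2·0.4000; P(author K) ≈ 0.2045, P(author N) ≈ 0.6136, P(author Q) ≈ 0.1818
After 'absent': normaliser = 0.7·0.2045 + 0.1·0.6136 + 0.8·0.1818; P(author K) ≈ 0.4091, P(author N) ≈ 0.1753, P(author Q) ≈ 0.4156
After 'present': normaliser = 0.3·0.4091 + 0.9·0.1753 + 0.2·0.4156; P(author K) ≈ 0.3375, P(author N) ≈ 0.4339, P(author Q) ≈ 0.2286
After 'absent': normaliser = 0.7·0.3375 + 0.1·0.4339 + 0.8·0.2286; P(author K) ≈ 0.5108, P(author N) ≈ 0.0938, P(author Q) ≈ 0.3954

0.5108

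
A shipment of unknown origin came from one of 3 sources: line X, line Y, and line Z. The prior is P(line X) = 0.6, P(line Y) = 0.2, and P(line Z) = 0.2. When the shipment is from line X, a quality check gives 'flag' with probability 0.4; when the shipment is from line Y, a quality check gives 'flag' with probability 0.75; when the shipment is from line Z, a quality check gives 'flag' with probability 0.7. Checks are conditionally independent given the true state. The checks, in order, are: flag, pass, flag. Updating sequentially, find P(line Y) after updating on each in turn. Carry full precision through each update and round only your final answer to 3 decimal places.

Each posterior becomes the prior for the next update.
After 'flag': normaliser = 0.4·0.6000 + 0.75·0.2000 + 0.7·0.2000; P(line X) ≈ 0.4528, P(line Y) ≈ 0.2830, P(line Z) ≈ 0.2642
After 'pass': normaliser = 0.6·0.4528 + 0.25·0.2830 + 0.3·0.2642; P(line X) ≈ 0.6443, P(line Y) ≈ 0.1678, P(line Z) ≈ 0.1879
After 'flag': normaliser = 0.4·0.6443 + 0.75·0.1678 + 0.7·0.1879; P(line X) ≈ 0.5003, P(line Y) ≈ 0.2443, P(line Z) ≈ 0.2554

0.244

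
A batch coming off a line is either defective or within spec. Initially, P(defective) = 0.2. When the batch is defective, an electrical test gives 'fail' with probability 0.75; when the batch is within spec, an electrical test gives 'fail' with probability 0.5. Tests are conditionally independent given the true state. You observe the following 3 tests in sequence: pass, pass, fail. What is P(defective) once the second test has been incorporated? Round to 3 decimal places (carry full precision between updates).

0.059

After 'pass': P(defective) = 0.25·0.2000 / (0.25·0.2000 + 0.5·0.8000) ≈ 0.1111
After 'pass': P(defective) = 0.25·0.1111 / (0.25·0.1111 + 0.5·0.8889) ≈ 0.0588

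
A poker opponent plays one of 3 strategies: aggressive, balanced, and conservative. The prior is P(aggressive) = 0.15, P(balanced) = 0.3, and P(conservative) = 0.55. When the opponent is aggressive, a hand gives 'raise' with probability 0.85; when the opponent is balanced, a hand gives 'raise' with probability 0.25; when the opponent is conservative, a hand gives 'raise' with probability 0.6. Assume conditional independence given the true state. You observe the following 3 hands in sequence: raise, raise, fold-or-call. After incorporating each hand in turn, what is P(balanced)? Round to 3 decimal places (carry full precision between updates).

0.128

After 'raise': normaliser = 0.85·0.1500 + 0.25·0.3000 + 0.6·0.5500; P(aggressive) ≈ 0.2394, P(balanced) ≈ 0.1408, P(conservative) ≈ 0.6197
After 'raise': normaliser = 0.85·0.2394 + 0.25·0.1408 + 0.6·0.6197; P(aggressive) ≈ 0.3333, P(balanced) ≈ 0.0577, P(conservative) ≈ 0.6090
After 'fold-or-call': normaliser = 0.15·0.3333 + 0.75·0.0577 + 0.4·0.6090; P(aggressive) ≈ 0.1484, P(balanced) ≈ 0.1284, P(conservative) ≈ 0.7232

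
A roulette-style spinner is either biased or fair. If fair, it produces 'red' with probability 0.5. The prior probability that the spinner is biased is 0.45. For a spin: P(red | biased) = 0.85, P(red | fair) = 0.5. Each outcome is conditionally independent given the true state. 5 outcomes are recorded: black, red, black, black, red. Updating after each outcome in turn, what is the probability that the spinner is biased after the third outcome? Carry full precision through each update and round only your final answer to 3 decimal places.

Each posterior becomes the prior for the next update.
After 'black': P(biased) = 0.15·0.4500 / (0.15·0.4500 + 0.5·0.5500) ≈ 0.1971
After 'red': P(biased) = 0.85·0.1971 / (0.85·0.1971 + 0.5·0.8029) ≈ 0.2944
After 'black': P(biased) = 0.15·0.2944 / (0.15·0.2944 + 0.5·0.7056) ≈ 0.1113

0.111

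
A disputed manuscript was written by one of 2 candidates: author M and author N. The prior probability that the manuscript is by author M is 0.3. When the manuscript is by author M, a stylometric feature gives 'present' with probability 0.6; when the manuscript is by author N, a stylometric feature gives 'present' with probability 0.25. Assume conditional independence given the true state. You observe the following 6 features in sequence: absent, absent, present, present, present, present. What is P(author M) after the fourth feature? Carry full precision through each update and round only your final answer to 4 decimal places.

After 'absent': P(author M) = 0.4·0.3000 / (0.4·0.3000 + 0.75·0.7000) ≈ 0.1860
After 'absent': P(author M) = 0.4·0.1860 / (0.4·0.1860 + 0.75·0.8140) ≈ 0.1087
After 'present': P(author M) = 0.6·0.1087 / (0.6·0.1087 + 0.25·0.8913) ≈ 0.2263
After 'present': P(author M) = 0.6·0.2263 / (0.6·0.2263 + 0.25·0.7737) ≈ 0.4125

0.4125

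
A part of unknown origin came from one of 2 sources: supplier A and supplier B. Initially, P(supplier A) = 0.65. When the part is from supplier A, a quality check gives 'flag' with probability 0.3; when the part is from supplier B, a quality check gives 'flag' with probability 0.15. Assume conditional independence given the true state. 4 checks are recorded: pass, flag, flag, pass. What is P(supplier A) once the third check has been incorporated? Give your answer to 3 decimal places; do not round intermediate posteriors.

Each posterior becomes the prior for the next update.
After 'pass': P(supplier A) = 0.7·0.6500 / (0.7·0.6500 + 0.85·0.3500) ≈ 0.6047
After 'flag': P(supplier A) = 0.3·0.6047 / (0.3·0.6047 + 0.15·0.3953) ≈ 0.7536
After 'flag': P(supplier A) = 0.3·0.7536 / (0.3·0.7536 + 0.15·0.2464) ≈ 0.8595

0.860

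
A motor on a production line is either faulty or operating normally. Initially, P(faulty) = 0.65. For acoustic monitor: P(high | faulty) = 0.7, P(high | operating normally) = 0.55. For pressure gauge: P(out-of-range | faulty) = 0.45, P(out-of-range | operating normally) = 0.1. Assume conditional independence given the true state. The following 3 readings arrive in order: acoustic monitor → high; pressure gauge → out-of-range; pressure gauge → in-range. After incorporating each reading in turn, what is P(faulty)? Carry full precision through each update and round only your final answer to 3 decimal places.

0.867

After acoustic monitor='high': P(faulty) = 0.7·0.6500 / (0.7·0.6500 + 0.55·0.3500) ≈ 0.7027
After pressure gauge='out-of-range': P(faulty) = 0.45·0.7027 / (0.45·0.7027 + 0.1·0.2973) ≈ 0.9141
After pressure gauge='in-range': P(faulty) = 0.55·0.9141 / (0.55·0.9141 + 0.9·0.0859) ≈ 0.8667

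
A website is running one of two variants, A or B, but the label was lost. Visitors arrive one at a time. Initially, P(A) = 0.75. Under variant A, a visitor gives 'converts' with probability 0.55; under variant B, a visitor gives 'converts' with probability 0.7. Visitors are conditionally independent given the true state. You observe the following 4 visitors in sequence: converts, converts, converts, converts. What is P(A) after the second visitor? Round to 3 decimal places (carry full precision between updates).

0.649

After 'converts': P(A) = 0.55·0.7500 / (0.55·0.7500 + 0.7·0.2500) ≈ 0.7021
After 'converts': P(A) = 0.55·0.7021 / (0.55·0.7021 + 0.7·0.2979) ≈ 0.6494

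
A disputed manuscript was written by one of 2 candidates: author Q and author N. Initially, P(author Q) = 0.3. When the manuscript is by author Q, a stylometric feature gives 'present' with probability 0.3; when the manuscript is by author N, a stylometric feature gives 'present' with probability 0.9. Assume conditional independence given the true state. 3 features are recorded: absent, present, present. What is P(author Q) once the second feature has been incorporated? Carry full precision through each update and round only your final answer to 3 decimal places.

0.500

After 'absent': P(author Q) = 0.7·0.3000 / (0.7·0.3000 + 0.1·0.7000) ≈ 0.7500
After 'present': P(author Q) = 0.3·0.7500 / (0.3·0.7500 + 0.9·0.2500) ≈ 0.5000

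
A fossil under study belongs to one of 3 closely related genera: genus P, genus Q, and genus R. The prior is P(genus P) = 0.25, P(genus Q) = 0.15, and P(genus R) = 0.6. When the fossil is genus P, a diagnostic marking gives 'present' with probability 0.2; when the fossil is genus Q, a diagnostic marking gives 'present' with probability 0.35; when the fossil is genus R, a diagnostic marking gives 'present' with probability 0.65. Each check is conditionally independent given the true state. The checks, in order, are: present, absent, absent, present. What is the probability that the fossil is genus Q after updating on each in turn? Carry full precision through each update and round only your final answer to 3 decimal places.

0.172

After 'present': normaliser = 0.2·0.2500 + 0.35·0.1500 + 0.65·0.6000; P(genus P) ≈ 0.1015, P(genus Q) ≈ 0.1066, P(genus R) ≈ 0.7919
After 'absent': normaliser = 0.8·0.1015 + 0.65·0.1066 + 0.35·0.7919; P(genus P) ≈ 0.1899, P(genus Q) ≈ 0.1620, P(genus R) ≈ 0.6481
After 'absent': normaliser = 0.8·0.1899 + 0.65·0.1620 + 0.35·0.6481; P(genus P) ≈ 0.3139, P(genus Q) ≈ 0.2176, P(genus R) ≈ 0.4686
After 'present': normaliser = 0.2·0.3139 + 0.35·0.2176 + 0.65·0.4686; P(genus P) ≈ 0.1415, P(genus Q) ≈ 0.1717, P(genus R) ≈ 0.6868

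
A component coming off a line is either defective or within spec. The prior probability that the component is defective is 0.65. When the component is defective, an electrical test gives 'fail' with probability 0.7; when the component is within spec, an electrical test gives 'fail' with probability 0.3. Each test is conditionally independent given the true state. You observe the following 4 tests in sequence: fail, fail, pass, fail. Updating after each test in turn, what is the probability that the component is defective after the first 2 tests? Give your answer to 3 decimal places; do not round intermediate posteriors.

0.910

After 'fail': P(defective) = 0.7·0.6500 / (0.7·0.6500 + 0.3·0.3500) ≈ 0.8125
After 'fail': P(defective) = 0.7·0.8125 / (0.7·0.8125 + 0.3·0.1875) ≈ 0.9100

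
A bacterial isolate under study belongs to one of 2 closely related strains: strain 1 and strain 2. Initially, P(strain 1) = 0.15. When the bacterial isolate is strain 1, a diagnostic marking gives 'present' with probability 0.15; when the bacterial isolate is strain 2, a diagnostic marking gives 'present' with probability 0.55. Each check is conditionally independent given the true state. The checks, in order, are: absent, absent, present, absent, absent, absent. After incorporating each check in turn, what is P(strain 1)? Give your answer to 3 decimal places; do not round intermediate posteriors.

Each posterior becomes the prior for the next update.
After 'absent': P(strain 1) = 0.85·0.1500 / (0.85·0.1500 + 0.45·0.8500) ≈ 0.2500
After 'absent': P(strain 1) = 0.85·0.2500 / (0.85·0.2500 + 0.45·0.7500) ≈ 0.3864
After 'present': P(strain 1) = 0.15·0.3864 / (0.15·0.3864 + 0.55·0.6136) ≈ 0.1466
After 'absent': P(strain 1) = 0.85·0.1466 / (0.85·0.1466 + 0.45·0.8534) ≈ 0.2449
After 'absent': P(strain 1) = 0.85·0.2449 / (0.85·0.2449 + 0.45·0.7551) ≈ 0.3799
After 'absent': P(strain 1) = 0.85·0.3799 / (0.85·0.3799 + 0.45·0.6201) ≈ 0.5365

0.536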